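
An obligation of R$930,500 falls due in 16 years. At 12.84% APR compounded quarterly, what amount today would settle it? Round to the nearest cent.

Periodic rate i = 0.1284/4 = 0.0321; n = 16 × 4 = 64 periods.
Discount factor = (1+0.0321)^(−64) = 0.132375; PV = 930,500 × 0.132375 = 123,175.0032

R$123,175.00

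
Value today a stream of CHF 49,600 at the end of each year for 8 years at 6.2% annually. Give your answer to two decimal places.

CHF 305,582.48

PV = PMT · [1 − (1+i)^(−n)] / i = 49600 · 6.160937 = 305,582.4787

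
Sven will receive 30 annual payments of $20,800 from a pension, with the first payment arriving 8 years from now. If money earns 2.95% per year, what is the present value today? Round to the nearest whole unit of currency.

Value one period before first payment (t=7): 20800 × [1 − (1+0.0295)^(−30)] / 0.0295 = 20800 × 19.727731 = 410,336.7977
Discount back 7 years: 410,336.7977 × (1+0.0295)^(−7) = 410,336.7977 × 0.815860 = 334,777.3044

$334,777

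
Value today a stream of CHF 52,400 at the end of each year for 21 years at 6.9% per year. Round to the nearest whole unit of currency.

CHF 572,373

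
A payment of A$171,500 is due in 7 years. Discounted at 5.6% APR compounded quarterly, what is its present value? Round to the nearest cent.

Periodic rate i = 0.056/4 = 0.014; n = 7 × 4 = 28 periods.
PV = FV·(1+i)^(−n) = 171,500 × 0.677544 = 116,198.7308

A$116,198.73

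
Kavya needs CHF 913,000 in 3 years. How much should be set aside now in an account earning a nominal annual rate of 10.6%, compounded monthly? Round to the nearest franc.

With 12 periods per year: i = 0.00883333, n = 36.
Discount factor = (1+0.00883333)^(−36) = 0.728619; PV = 913,000 × 0.728619 = 665,229.5467

CHF 665,230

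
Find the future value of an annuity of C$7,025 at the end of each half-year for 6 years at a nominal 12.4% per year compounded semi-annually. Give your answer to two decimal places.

Periodic rate i = 0.124/2 = 0.062; n = 6 × 2 = 12 periods.
FV = 7025 × [(1+0.062)^12 − 1] / 0.062 = 7025 × 17.068249 = 119,904.4457

C$119,904.45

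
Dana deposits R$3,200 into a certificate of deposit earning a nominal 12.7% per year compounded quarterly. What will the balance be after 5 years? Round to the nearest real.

R$5,979

i = 0.127/4 = 0.03175 per quarter; n = 5·4 = 20.
FV = 3,200 × (1 + 0.03175)^20 = 5,979.1511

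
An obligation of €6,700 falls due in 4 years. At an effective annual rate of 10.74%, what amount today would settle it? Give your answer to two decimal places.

€4,455.09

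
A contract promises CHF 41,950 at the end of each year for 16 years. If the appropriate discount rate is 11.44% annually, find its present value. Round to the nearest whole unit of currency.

PV = 41950 × [1 − (1+0.1144)^(−16)] / 0.1144 = 41950 × 7.196302 = 301,884.8693

CHF 301,885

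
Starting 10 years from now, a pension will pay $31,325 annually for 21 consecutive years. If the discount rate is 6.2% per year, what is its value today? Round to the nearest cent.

$210,890.09

PV at t=9 (ordinary 21-year annuity): 31325 × a(21|0.062) = 31325 × 11.568732 = 362,390.5231
Discount back 9 years: 362,390.5231 × (1+0.062)^(−9) = 362,390.5231 × 0.581942 = 210,890.0944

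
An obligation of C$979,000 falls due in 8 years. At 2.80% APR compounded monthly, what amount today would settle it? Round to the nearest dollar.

C$782,734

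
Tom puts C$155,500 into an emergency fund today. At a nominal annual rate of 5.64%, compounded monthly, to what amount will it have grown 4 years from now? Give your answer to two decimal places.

C$194,750.11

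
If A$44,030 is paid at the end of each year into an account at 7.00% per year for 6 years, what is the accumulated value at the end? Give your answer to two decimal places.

A$314,959.39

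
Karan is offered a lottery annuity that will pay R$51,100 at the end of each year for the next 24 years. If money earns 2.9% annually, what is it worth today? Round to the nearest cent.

PV = 51100 × [1 − (1+0.029)^(−24)] / 0.029 = 51100 × 17.119429 = 874,802.8261

R$874,802.83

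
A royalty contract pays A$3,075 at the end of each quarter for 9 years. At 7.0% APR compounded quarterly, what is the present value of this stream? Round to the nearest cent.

A$81,618.96

i = 0.07/4 = 0.0175 per quarter; n = 9·4 = 36.
PV = PMT · [1 − (1+i)^(−n)] / i = 3075 · 26.542753 = 81,618.9649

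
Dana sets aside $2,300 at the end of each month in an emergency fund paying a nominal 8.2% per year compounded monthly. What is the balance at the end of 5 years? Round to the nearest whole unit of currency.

$169,881

With 12 periods per year: i = 0.00683333, n = 60.
FV = 2300 × [(1+0.00683333)^60 − 1] / 0.00683333 = 2300 × 73.861173 = 169,880.6980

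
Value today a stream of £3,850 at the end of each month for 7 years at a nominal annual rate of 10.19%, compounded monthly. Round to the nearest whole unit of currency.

Periodic rate i = 0.1019/12 = 0.00849167; n = 7 × 12 = 84 periods.
PV = PMT · [1 − (1+i)^(−n)] / i = 3850 · 59.881956 = 230,545.5323

£230,546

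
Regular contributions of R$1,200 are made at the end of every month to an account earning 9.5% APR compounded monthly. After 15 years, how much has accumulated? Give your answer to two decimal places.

R$475,138.35

With 12 periods per year: i = 0.00791667, n = 180.
FV = 1200 × [(1+0.00791667)^180 − 1] / 0.00791667 = 1200 × 395.948628 = 475,138.3536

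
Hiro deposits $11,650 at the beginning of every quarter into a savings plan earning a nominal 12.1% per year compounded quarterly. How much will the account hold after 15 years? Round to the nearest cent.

$1,975,148.90

With 4 periods per year: i = 0.03025, n = 60.
FV = PMT · [(1+i)^n − 1] / i × (1+i) = 11650 · 169.540678 = 1,975,148.8965
(annuity-due: payments at period start, so ×(1+i).)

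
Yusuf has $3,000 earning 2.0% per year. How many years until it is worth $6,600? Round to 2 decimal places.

39.82 years

(1+i)^n = 6600/3000 = 2.20000, so n = ln 2.20000 / ln 1.02 = 39.8158 years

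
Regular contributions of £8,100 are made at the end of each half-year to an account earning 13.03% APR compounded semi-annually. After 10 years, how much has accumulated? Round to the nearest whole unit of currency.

£314,997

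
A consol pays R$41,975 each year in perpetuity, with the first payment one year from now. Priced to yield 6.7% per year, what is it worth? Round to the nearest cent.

R$626,492.54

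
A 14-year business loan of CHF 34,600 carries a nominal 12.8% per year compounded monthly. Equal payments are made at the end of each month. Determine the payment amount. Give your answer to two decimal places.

CHF 443.70

i = 0.128/12 = 0.0106667 per month; n = 14·12 = 168.
PMT = 34600 / ( [1 − (1+0.0106667)^(−168)] / 0.0106667 ) = 34600 / 77.979808 = 443.7046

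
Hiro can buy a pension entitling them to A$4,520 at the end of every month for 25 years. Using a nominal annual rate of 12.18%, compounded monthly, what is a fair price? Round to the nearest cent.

A$423,796.74

With 12 periods per year: i = 0.01015, n = 300.
PV = PMT · [1 − (1+i)^(−n)] / i = 4520 · 93.760342 = 423,796.7443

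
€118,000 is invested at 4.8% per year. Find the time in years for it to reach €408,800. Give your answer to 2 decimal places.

n = ln(408800/118000) / ln(1+0.048) = ln(3.46441) / 0.046884 = 26.5027 years

26.50 years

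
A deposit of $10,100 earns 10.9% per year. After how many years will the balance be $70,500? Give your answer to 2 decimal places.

(1+i)^n = 70500/10100 = 6.98020, so n = ln 6.98020 / ln 1.109 = 18.7812 years

18.78 years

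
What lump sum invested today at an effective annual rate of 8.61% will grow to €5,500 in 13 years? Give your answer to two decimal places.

PV = 5,500 / (1 + 0.0861)^13 = 5,500 / 2.926224 = 1,879.5553

€1,879.56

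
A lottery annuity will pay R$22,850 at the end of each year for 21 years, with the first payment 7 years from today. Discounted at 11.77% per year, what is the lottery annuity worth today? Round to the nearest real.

R$89,953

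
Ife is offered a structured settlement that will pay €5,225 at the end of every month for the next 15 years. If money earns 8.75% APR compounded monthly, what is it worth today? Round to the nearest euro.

€522,788

i = 0.0875/12 = 0.00729167 per month; n = 15·12 = 180.
PV = PMT · [1 − (1+i)^(−n)] / i = 5225 · 100.055165 = 522,788.2390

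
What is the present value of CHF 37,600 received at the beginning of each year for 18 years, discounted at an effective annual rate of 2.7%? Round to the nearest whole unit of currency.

PV = 37600 × [1 − (1+0.027)^(−18)] / 0.027 × (1+i) = 37600 × 14.489868 = 544,819.0506
(annuity-due: payments at period start, so ×(1+i).)

CHF 544,819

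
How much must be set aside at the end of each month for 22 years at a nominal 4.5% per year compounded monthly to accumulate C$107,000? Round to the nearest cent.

Periodic rate i = 0.045/12 = 0.00375; n = 22 × 12 = 264 periods.
PMT = 107000 / ( [(1+0.00375)^264 − 1] / 0.00375 ) = 107000 / 449.668249 = 237.9532

C$237.95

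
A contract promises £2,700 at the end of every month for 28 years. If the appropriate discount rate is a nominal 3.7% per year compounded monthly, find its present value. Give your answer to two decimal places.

£564,427.78

Periodic rate i = 0.037/12 = 0.00308333; n = 28 × 12 = 336 periods.
PV = 2700 × [1 − (1+0.00308333)^(−336)] / 0.00308333 = 2700 × 209.047327 = 564,427.7820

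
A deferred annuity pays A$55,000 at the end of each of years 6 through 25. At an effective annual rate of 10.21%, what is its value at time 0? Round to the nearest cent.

PV at t=5 (ordinary 20-year annuity): 55000 × a(20|0.1021) = 55000 × 8.392945 = 461,611.9638
PV₀ = 461,611.9638 / (1+0.1021)^5 = 461,611.9638 / 1.625942 = 283,904.3482

A$283,904.35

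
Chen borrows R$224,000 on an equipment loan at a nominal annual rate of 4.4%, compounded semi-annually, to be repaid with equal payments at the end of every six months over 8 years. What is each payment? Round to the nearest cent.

R$16,760.14

With 2 periods per year: i = 0.022, n = 16.
PMT = 224000 / ( [1 − (1+0.022)^(−16)] / 0.022 ) = 224000 / 13.365043 = 16,760.1409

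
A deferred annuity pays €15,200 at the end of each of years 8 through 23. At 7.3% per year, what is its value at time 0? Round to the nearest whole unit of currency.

€85,968

PV at t=7 (ordinary 16-year annuity): 15200 × a(16|0.073) = 15200 × 9.261710 = 140,777.9956
PV₀ = 140,777.9956 / (1+0.073)^7 = 140,777.9956 / 1.637563 = 85,967.9803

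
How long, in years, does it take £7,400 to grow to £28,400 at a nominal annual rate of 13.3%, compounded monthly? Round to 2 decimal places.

10.17 years

Periodic rate i = 0.133/12 = 0.0110833.
n = ln(28400/7400) / ln(1+0.0110833) = ln(3.83784) / 0.011022 = 122.0164 months
= 122.0164/12 years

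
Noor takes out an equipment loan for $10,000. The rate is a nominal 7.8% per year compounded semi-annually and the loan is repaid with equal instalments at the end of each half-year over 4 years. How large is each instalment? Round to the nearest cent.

$1,479.15

i = 0.078/2 = 0.039 per half-year; n = 4·2 = 8.
Annuity-PV factor = 6.760633; PMT = 10000 / 6.760633 = 1,479.1513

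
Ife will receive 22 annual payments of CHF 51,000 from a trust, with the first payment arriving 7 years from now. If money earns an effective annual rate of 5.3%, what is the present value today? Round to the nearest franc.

CHF 479,248

Value one period before first payment (t=6): 51000 × [1 − (1+0.053)^(−22)] / 0.053 = 51000 × 12.810333 = 653,326.9976
Discount back 6 years: 653,326.9976 × (1+0.053)^(−6) = 653,326.9976 × 0.733550 = 479,248.0759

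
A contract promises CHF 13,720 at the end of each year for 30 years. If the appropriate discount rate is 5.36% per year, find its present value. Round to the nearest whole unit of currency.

CHF 202,524

PV = 13720 × [1 − (1+0.0536)^(−30)] / 0.0536 = 13720 × 14.761224 = 202,523.9947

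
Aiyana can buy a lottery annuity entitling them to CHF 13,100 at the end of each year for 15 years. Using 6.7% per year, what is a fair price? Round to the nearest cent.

Annuity factor a(15|0.067) = 9.283038; PV = 13100 × 9.283038 = 121,607.7931

CHF 121,607.79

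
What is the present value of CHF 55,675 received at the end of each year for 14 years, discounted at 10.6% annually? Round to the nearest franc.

CHF 397,067

Annuity factor a(14|0.106) = 7.131872; PV = 55675 × 7.131872 = 397,066.9709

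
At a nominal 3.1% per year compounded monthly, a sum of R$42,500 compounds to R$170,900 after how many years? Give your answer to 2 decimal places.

44.95 years

Periodic rate i = 0.031/12 = 0.00258333.
(1+i)^n = 170900/42500 = 4.02118, so n = ln 4.02118 / ln 1.00258 = 539.3695 months
= 539.3695/12 years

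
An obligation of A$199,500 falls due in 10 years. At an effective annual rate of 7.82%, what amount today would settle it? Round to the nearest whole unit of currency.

PV = FV·(1+i)^(−n) = 199,500 × 0.470985 = 93,961.4316

A$93,961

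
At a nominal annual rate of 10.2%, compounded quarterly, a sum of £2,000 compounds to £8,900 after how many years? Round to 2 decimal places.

14.82 years

Periodic rate i = 0.102/4 = 0.0255.
(1+i)^n = 8900/2000 = 4.45000, so n = ln 4.45000 / ln 1.0255 = 59.2886 quarters
= 59.2886/4 years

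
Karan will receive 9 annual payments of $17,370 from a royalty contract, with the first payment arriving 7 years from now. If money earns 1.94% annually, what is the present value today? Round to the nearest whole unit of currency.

PV at t=6 (ordinary 9-year annuity): 17370 × a(9|0.0194) = 17370 × 8.185660 = 142,184.9071
Discount back 6 years: 142,184.9071 × (1+0.0194)^(−6) = 142,184.9071 × 0.891112 = 126,702.6572

$126,703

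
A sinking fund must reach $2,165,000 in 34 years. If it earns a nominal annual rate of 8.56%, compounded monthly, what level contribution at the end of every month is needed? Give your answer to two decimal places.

i = 0.0856/12 = 0.00713333 per month; n = 34·12 = 408.
FV-annuity factor = 2407.765448; PMT = 2.165e+06 / 2407.765448 = 899.1740

$899.17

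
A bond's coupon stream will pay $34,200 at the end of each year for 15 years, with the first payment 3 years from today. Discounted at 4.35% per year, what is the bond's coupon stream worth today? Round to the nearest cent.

PV at t=2 (ordinary 15-year annuity): 34200 × a(15|0.0435) = 34200 × 10.851154 = 371,109.4632
PV₀ = 371,109.4632 / (1+0.0435)^2 = 371,109.4632 / 1.088892 = 340,813.7611

$340,813.76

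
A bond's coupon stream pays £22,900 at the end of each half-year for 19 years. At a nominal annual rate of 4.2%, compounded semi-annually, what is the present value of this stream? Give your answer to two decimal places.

i = 0.042/2 = 0.021 per half-year; n = 19·2 = 38.
PV = PMT · [1 − (1+i)^(−n)] / i = 22900 · 26.001695 = 595,438.8164

£595,438.82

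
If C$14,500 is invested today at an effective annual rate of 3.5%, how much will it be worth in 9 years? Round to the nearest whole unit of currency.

C$19,762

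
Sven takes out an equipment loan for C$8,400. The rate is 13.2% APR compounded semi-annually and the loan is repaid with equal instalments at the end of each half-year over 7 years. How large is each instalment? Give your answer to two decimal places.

Periodic rate i = 0.132/2 = 0.066; n = 7 × 2 = 14 periods.
Annuity-PV factor = 8.959169; PMT = 8400 / 8.959169 = 937.5869

C$937.59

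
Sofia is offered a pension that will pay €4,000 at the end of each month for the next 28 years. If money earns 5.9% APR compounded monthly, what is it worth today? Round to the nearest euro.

€656,995

Periodic rate i = 0.059/12 = 0.00491667; n = 28 × 12 = 336 periods.
PV = 4000 × [1 − (1+0.00491667)^(−336)] / 0.00491667 = 4000 × 164.248757 = 656,995.0280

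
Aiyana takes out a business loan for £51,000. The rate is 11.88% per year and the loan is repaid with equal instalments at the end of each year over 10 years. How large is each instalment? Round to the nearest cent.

£8,981.90

Annuity-PV factor = 5.678086; PMT = 51000 / 5.678086 = 8,981.8997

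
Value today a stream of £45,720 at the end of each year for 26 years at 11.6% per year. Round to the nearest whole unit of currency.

£371,419

PV = 45720 × [1 − (1+0.116)^(−26)] / 0.116 = 45720 × 8.123785 = 371,419.4562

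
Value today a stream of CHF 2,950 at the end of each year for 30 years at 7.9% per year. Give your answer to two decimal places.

CHF 33,526.27

PV = 2950 × [1 − (1+0.079)^(−30)] / 0.079 = 2950 × 11.364838 = 33,526.2710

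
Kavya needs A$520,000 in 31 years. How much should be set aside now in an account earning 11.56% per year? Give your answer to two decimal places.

PV = 520,000 / (1 + 0.1156)^31 = 520,000 / 29.700494 = 17,508.1263

A$17,508.13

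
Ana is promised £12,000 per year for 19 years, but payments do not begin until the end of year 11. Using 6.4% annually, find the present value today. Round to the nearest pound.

£69,805

Value one period before first payment (t=10): 12000 × [1 − (1+0.064)^(−19)] / 0.064 = 12000 × 10.817391 = 129,808.6979
Discount back 10 years: 129,808.6979 × (1+0.064)^(−10) = 129,808.6979 × 0.537754 = 69,805.1579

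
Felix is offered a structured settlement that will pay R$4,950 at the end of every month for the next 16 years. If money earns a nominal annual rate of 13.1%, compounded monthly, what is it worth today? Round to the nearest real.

R$397,050

With 12 periods per year: i = 0.0109167, n = 192.
Annuity factor a(192|0.0109167) = 80.212064; PV = 4950 × 80.212064 = 397,049.7144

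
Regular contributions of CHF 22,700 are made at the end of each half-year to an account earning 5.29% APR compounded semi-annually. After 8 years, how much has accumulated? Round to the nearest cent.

With 2 periods per year: i = 0.02645, n = 16.
FV = 22700 × [(1+0.02645)^16 − 1] / 0.02645 = 22700 × 19.601701 = 444,958.6164

CHF 444,958.62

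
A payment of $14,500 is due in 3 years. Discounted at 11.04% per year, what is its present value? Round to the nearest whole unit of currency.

$10,591

PV = 14,500 / (1 + 0.1104)^3 = 14,500 / 1.369110 = 10,590.8214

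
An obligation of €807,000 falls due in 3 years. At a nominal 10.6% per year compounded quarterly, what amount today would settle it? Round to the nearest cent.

With 4 periods per year: i = 0.0265, n = 12.
PV = 807,000 / (1 + 0.0265)^12 = 807,000 / 1.368697 = 589,611.6964

€589,611.70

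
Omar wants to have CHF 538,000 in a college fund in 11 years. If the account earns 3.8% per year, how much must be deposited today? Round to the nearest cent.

CHF 356,953.29

PV = 538,000 / (1 + 0.038)^11 = 538,000 / 1.507200 = 356,953.2883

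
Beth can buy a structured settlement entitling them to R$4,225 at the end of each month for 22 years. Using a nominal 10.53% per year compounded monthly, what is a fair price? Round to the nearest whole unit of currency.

Periodic rate i = 0.1053/12 = 0.008775; n = 22 × 12 = 264 periods.
PV = 4225 × [1 − (1+0.008775)^(−264)] / 0.008775 = 4225 × 102.608573 = 433,521.2200

R$433,521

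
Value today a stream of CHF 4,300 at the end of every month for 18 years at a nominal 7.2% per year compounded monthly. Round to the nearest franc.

With 12 periods per year: i = 0.006, n = 216.
PV = PMT · [1 − (1+i)^(−n)] / i = 4300 · 120.885705 = 519,808.5302

CHF 519,809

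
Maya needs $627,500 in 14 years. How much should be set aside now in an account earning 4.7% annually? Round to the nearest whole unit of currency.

$329,883

PV = FV·(1+i)^(−n) = 627,500 × 0.525710 = 329,883.1908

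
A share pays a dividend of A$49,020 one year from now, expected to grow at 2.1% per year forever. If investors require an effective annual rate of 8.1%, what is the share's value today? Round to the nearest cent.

PV = PMT / (i − g) = 49020 / (0.081 − 0.021) = 49020 / 0.060000 = 817,000.0000

A$817,000.00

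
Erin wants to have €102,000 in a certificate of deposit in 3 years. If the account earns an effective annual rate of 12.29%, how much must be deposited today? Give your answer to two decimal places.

PV = 102,000 / (1 + 0.1229)^3 = 102,000 / 1.415870 = 72,040.5345

€72,040.53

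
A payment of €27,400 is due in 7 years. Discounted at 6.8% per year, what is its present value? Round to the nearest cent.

€17,288.28

PV = FV·(1+i)^(−n) = 27,400 × 0.630959 = 17,288.2802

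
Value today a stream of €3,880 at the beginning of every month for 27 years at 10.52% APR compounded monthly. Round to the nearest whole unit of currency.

€420,066

i = 0.1052/12 = 0.00876667 per month; n = 27·12 = 324.
PV = PMT · [1 − (1+i)^(−n)] / i × (1+i) = 3880 · 108.264478 = 420,066.1753
Payments are at the start of each period, so multiply by (1+i).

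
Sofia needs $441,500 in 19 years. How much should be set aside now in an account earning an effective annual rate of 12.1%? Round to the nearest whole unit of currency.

PV = 441,500 / (1 + 0.121)^19 = 441,500 / 8.760051 = 50,399.2494

$50,399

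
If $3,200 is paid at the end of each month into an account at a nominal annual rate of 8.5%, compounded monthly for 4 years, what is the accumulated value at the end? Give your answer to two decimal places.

i = 0.085/12 = 0.00708333 per month; n = 4·12 = 48.
Accumulation factor s(48|0.00708333) = 56.931495; FV = 3200 × 56.931495 = 182,180.7834

$182,180.78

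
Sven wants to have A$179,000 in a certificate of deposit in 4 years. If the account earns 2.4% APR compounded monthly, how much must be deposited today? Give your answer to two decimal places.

A$162,630.65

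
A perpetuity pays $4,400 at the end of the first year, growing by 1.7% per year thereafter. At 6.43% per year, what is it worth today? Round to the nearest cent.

PV = PMT / (i − g) = 4400 / (0.0643 − 0.017) = 4400 / 0.047300 = 93,023.2558

$93,023.26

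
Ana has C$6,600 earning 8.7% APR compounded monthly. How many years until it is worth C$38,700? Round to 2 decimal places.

20.40 years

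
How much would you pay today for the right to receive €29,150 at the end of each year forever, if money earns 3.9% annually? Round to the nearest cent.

PV = PMT / i = 29150 / 0.039 = 747,435.8974

€747,435.90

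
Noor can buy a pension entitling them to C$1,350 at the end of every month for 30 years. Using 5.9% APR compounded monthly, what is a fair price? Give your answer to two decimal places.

C$227,603.59

i = 0.059/12 = 0.00491667 per month; n = 30·12 = 360.
PV = 1350 × [1 − (1+0.00491667)^(−360)] / 0.00491667 = 1350 × 168.595254 = 227,603.5930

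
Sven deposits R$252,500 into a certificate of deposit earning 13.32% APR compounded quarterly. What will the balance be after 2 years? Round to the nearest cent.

i = 0.1332/4 = 0.0333 per quarter; n = 2·4 = 8.
252,500 × (1+0.0333)^8 = 252,500 × 1.299605 = 328,150.3090

R$328,150.31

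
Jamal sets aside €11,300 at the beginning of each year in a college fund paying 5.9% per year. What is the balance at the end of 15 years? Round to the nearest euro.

FV = 11300 × [(1+0.059)^15 − 1] / 0.059 × (1+i) = 11300 × 24.462320 = 276,424.2143
(annuity-due: payments at period start, so ×(1+i).)

€276,424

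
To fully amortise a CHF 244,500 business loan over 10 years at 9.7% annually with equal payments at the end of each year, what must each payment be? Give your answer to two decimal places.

CHF 39,279.88

Annuity-PV factor = 6.224561; PMT = 244500 / 6.224561 = 39,279.8773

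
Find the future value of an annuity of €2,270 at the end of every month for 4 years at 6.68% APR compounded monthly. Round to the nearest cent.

€124,510.50

i = 0.0668/12 = 0.00556667 per month; n = 4·12 = 48.
FV = PMT · [(1+i)^n − 1] / i = 2270 · 54.850441 = 124,510.5021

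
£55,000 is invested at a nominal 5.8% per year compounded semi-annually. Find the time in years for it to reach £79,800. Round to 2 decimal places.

6.51 years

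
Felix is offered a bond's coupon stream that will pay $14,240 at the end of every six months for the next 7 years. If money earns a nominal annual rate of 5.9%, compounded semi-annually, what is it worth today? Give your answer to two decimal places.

With 2 periods per year: i = 0.0295, n = 14.
PV = PMT · [1 − (1+i)^(−n)] / i = 14240 · 11.334670 = 161,405.6984

$161,405.70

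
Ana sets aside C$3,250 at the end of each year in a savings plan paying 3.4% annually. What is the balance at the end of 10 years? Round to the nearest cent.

C$37,951.29

FV = 3250 × [(1+0.034)^10 − 1] / 0.034 = 3250 × 11.677320 = 37,951.2911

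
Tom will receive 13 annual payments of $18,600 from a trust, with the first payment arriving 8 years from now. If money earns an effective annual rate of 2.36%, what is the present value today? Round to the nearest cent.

Value one period before first payment (t=7): 18600 × [1 − (1+0.0236)^(−13)] / 0.0236 = 18600 × 11.083686 = 206,156.5617
PV₀ = 206,156.5617 / (1+0.0236)^7 = 206,156.5617 / 1.177367 = 175,099.6274

$175,099.63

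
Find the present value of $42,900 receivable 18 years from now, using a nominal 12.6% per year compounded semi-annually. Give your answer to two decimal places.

$4,756.20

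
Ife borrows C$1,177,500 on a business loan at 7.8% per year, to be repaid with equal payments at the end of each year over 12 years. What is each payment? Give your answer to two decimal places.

C$154,633.10

Annuity-PV factor = 7.614799; PMT = 1.1775e+06 / 7.614799 = 154,633.0978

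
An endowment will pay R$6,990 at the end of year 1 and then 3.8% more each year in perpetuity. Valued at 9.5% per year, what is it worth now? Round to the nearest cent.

PV = D₁/(r − g) = 6990/(0.095 − 0.038) = 122,631.5789

R$122,631.58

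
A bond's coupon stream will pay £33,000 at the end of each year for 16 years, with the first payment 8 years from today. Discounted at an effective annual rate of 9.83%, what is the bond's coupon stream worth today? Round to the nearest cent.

£135,297.20

PV at t=7 (ordinary 16-year annuity): 33000 × a(16|0.0983) = 33000 × 7.903542 = 260,816.8721
Discount back 7 years: 260,816.8721 × (1+0.0983)^(−7) = 260,816.8721 × 0.518744 = 135,297.1963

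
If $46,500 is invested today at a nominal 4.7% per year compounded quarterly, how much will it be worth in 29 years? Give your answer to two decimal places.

i = 0.047/4 = 0.01175 per quarter; n = 29·4 = 116.
FV = 46,500 × (1 + 0.01175)^116 = 180,279.2191

$180,279.22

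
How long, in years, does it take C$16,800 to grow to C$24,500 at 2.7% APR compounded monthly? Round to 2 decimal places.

13.99 years

Periodic rate i = 0.027/12 = 0.00225.
(1+i)^n = 24500/16800 = 1.45833, so n = ln 1.45833 / ln 1.00225 = 167.8749 months
= 167.8749/12 years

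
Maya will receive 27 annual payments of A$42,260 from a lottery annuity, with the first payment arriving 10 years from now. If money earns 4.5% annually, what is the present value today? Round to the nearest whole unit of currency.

A$439,388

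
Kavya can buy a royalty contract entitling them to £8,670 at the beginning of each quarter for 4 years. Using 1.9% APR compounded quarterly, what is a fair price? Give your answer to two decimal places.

£133,908.33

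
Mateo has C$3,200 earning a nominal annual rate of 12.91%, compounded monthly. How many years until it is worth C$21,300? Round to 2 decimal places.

Periodic rate i = 0.1291/12 = 0.0107583.
(1+i)^n = 21300/3200 = 6.65625, so n = ln 6.65625 / ln 1.01076 = 177.1403 months
= 177.1403/12 years

14.76 years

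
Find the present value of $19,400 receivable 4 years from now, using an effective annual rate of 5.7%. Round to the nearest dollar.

$15,542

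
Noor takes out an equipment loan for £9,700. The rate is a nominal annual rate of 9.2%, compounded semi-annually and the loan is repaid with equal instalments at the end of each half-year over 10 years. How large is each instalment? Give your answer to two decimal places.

Periodic rate i = 0.092/2 = 0.046; n = 10 × 2 = 20 periods.
Annuity-PV factor = 12.895950; PMT = 9700 / 12.895950 = 752.1741

£752.17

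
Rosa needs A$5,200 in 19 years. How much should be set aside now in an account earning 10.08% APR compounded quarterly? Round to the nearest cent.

A$784.42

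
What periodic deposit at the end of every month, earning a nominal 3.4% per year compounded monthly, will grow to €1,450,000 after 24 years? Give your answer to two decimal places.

Periodic rate i = 0.034/12 = 0.00283333; n = 24 × 12 = 288 periods.
FV-annuity factor = 444.292302; PMT = 1.45e+06 / 444.292302 = 3,263.6172

€3,263.62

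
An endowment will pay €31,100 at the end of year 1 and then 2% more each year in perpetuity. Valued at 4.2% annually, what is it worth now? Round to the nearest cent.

€1,413,636.36

PV = PMT / (i − g) = 31100 / (0.042 − 0.02) = 31100 / 0.022000 = 1,413,636.3636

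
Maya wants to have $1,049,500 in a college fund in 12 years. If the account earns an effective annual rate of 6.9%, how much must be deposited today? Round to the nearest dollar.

PV = FV·(1+i)^(−n) = 1,049,500 × 0.449022 = 471,248.4995

$471,248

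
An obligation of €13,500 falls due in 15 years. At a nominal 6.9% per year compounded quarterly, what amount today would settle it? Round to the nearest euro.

€4,838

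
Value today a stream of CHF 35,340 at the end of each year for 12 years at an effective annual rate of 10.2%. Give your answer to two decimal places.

Annuity factor a(12|0.102) = 6.747448; PV = 35340 × 6.747448 = 238,454.8000

CHF 238,454.80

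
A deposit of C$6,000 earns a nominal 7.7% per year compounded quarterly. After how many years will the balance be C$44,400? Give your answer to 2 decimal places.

26.24 years

Periodic rate i = 0.077/4 = 0.01925.
(1+i)^n = 44400/6000 = 7.40000, so n = ln 7.40000 / ln 1.01925 = 104.9705 quarters
= 104.9705/4 years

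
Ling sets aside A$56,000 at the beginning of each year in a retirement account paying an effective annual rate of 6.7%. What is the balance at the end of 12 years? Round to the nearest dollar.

FV = PMT · [(1+i)^n − 1] / i × (1+i) = 56000 · 18.753314 = 1,050,185.5939
(Beginning-of-period payments → annuity-due factor ×(1+i).)

A$1,050,186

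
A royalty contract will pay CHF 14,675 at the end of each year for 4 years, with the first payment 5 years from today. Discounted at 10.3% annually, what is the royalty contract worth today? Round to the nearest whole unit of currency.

CHF 31,225

Value one period before first payment (t=4): 14675 × [1 − (1+0.103)^(−4)] / 0.103 = 14675 × 3.149389 = 46,217.2845
Discount back 4 years: 46,217.2845 × (1+0.103)^(−4) = 46,217.2845 × 0.675613 = 31,224.9948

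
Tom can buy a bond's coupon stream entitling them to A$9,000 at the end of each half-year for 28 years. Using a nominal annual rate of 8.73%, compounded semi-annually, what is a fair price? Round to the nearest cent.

A$187,341.05

i = 0.0873/2 = 0.04365 per half-year; n = 28·2 = 56.
PV = 9000 × [1 − (1+0.04365)^(−56)] / 0.04365 = 9000 × 20.815672 = 187,341.0451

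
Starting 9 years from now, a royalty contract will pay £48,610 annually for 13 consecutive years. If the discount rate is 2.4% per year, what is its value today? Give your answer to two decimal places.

£444,506.60

PV at t=8 (ordinary 13-year annuity): 48610 × a(13|0.024) = 48610 × 11.054835 = 537,375.5106
Discount back 8 years: 537,375.5106 × (1+0.024)^(−8) = 537,375.5106 × 0.827181 = 444,506.6040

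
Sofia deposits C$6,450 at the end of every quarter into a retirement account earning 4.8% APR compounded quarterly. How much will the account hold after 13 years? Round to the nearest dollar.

i = 0.048/4 = 0.012 per quarter; n = 13·4 = 52.
Accumulation factor s(52|0.012) = 71.621599; FV = 6450 × 71.621599 = 461,959.3122

C$461,959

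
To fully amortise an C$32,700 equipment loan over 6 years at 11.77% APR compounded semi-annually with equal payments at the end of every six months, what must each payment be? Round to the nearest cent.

i = 0.1177/2 = 0.05885 per half-year; n = 6·2 = 12.
PMT = 32700 / ( [1 − (1+0.05885)^(−12)] / 0.05885 ) = 32700 / 8.436955 = 3,875.8059

C$3,875.81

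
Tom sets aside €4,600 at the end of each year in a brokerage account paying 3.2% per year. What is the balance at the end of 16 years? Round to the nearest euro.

€94,199

FV = PMT · [(1+i)^n − 1] / i = 4600 · 20.477939 = 94,198.5212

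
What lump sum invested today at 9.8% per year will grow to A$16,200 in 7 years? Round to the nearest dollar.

A$8,420

Discount factor = (1+0.098)^(−7) = 0.519737; PV = 16,200 × 0.519737 = 8,419.7391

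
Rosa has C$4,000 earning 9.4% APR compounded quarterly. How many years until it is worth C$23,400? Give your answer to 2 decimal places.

Periodic rate i = 0.094/4 = 0.0235.
n = ln(23400/4000) / ln(1+0.0235) = ln(5.85000) / 0.023228 = 76.0475 quarters
= 76.0475/4 years

19.01 years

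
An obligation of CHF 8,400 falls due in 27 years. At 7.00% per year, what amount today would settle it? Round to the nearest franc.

PV = FV·(1+i)^(−n) = 8,400 × 0.160930 = 1,351.8151

CHF 1,352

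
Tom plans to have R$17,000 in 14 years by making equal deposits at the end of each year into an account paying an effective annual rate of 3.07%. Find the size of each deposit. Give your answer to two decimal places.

R$990.24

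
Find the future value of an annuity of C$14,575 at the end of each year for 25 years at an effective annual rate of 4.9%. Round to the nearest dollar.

FV = PMT · [(1+i)^n − 1] / i = 14575 · 47.074331 = 686,108.3706

C$686,108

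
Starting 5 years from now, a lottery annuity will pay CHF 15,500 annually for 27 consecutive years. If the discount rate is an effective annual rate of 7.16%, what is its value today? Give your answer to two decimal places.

PV at t=4 (ordinary 27-year annuity): 15500 × a(27|0.0716) = 15500 × 11.807723 = 183,019.6991
PV₀ = 183,019.6991 / (1+0.0716)^4 = 183,019.6991 / 1.318654 = 138,792.8256

CHF 138,792.83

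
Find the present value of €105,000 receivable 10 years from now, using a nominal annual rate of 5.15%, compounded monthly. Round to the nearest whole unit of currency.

i = 0.0515/12 = 0.00429167 per month; n = 10·12 = 120.
Discount factor = (1+0.00429167)^(−120) = 0.598159; PV = 105,000 × 0.598159 = 62,806.7344

€62,807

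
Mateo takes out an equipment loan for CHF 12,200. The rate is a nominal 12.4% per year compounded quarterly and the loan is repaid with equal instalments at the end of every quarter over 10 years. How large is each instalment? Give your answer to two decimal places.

CHF 536.37

i = 0.124/4 = 0.031 per quarter; n = 10·4 = 40.
Annuity-PV factor = 22.745630; PMT = 12200 / 22.745630 = 536.3668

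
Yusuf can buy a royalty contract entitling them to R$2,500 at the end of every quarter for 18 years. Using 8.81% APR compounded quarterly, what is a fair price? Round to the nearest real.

R$89,859

Periodic rate i = 0.0881/4 = 0.022025; n = 18 × 4 = 72 periods.
PV = 2500 × [1 − (1+0.022025)^(−72)] / 0.022025 = 2500 × 35.943745 = 89,859.3625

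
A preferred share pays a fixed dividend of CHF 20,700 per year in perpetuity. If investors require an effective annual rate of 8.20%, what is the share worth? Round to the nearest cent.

CHF 252,439.02

PV = PMT / i = 20700 / 0.082 = 252,439.0244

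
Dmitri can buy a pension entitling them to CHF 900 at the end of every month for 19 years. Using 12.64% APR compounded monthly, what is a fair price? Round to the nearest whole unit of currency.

With 12 periods per year: i = 0.0105333, n = 228.
PV = 900 × [1 − (1+0.0105333)^(−228)] / 0.0105333 = 900 × 86.229331 = 77,606.3975

CHF 77,606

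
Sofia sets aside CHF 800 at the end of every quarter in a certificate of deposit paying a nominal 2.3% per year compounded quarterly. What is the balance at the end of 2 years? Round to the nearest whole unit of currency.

i = 0.023/4 = 0.00575 per quarter; n = 2·4 = 8.
FV = 800 × [(1+0.00575)^8 − 1] / 0.00575 = 800 × 8.162865 = 6,530.2919

CHF 6,530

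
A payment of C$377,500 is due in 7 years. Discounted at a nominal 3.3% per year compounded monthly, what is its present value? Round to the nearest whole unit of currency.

i = 0.033/12 = 0.00275 per month; n = 7·12 = 84.
Discount factor = (1+0.00275)^(−84) = 0.793991; PV = 377,500 × 0.793991 = 299,731.6615

C$299,732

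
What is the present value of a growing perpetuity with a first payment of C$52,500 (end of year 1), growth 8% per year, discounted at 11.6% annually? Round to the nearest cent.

C$1,458,333.33

PV = D₁/(r − g) = 52500/(0.116 − 0.08) = 1,458,333.3333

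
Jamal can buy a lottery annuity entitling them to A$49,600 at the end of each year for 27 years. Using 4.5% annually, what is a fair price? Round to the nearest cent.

A$766,384.62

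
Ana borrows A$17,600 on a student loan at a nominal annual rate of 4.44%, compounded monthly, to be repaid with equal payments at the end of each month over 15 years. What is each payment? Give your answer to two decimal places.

A$134.10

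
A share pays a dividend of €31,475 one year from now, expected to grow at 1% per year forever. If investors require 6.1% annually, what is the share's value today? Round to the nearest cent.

PV = D₁/(r − g) = 31475/(0.061 − 0.01) = 617,156.8627

€617,156.86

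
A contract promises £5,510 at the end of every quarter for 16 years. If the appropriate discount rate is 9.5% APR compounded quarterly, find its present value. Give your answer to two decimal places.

£180,349.15

With 4 periods per year: i = 0.02375, n = 64.
Annuity factor a(64|0.02375) = 32.731244; PV = 5510 × 32.731244 = 180,349.1540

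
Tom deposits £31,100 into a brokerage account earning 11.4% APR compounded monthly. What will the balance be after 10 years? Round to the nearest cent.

£96,720.64

Periodic rate i = 0.114/12 = 0.0095; n = 10 × 12 = 120 periods.
31,100 × (1+0.0095)^120 = 31,100 × 3.109989 = 96,720.6447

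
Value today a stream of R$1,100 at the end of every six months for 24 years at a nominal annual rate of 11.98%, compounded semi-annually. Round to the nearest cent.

R$17,238.68

i = 0.1198/2 = 0.0599 per half-year; n = 24·2 = 48.
Annuity factor a(48|0.0599) = 15.671532; PV = 1100 × 15.671532 = 17,238.6847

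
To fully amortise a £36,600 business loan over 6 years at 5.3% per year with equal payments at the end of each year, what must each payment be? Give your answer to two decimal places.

£7,280.17

PMT = 36600 / ( [1 − (1+0.053)^(−6)] / 0.053 ) = 36600 / 5.027357 = 7,280.1675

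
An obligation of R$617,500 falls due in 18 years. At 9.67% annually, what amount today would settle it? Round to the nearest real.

Discount factor = (1+0.0967)^(−18) = 0.189854; PV = 617,500 × 0.189854 = 117,234.5928

R$117,235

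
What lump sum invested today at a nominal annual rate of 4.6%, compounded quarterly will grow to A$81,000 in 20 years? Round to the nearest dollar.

Periodic rate i = 0.046/4 = 0.0115; n = 20 × 4 = 80 periods.
Discount factor = (1+0.0115)^(−80) = 0.400617; PV = 81,000 × 0.400617 = 32,449.9514

A$32,450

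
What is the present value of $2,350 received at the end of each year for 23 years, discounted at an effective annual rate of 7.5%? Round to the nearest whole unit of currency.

PV = PMT · [1 − (1+i)^(−n)] / i = 2350 · 10.806689 = 25,395.7199

$25,396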